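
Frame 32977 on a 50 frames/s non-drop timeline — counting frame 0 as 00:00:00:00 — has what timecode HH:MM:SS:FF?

32977 ÷ 50 = 659 full seconds, remainder 27 frames.
659 s = 0 h 10 min 59 s.
Timecode: 00:10:59:27.

00:10:59:27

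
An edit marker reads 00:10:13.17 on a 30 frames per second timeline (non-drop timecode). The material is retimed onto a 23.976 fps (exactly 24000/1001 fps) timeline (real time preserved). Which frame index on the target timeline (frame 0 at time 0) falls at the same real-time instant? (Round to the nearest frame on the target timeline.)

Source frame index: (0×3600 + 10×60 + 13) × 30 + 17 = 18407.
Real time: 18407 / (30) = 18407/30 s.
Target frame: (18407/30) × (24000/1001) = 14725600/1001 ≈ 14710.889 → 14711.

frame 14711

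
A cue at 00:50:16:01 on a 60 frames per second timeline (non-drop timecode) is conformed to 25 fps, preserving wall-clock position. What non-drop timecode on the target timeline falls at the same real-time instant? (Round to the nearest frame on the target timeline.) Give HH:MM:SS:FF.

00:50:16:00

Source frame index: (0×3600 + 50×60 + 16) × 60 + 1 = 180961.
Real time: 180961 / (60) = 180961/60 s.
Target frame: (180961/60) × (25) = 904805/12 ≈ 75400.417 → 75400.
At 25 labels/s: frame 75400 → 00:50:16:00.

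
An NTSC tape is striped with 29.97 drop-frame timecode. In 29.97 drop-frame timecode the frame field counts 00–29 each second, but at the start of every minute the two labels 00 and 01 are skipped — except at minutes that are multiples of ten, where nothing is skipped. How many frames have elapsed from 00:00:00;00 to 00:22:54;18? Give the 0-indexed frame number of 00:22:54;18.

As if non-drop at 30 labels/s: (0 × 3600 + 22 × 60 + 54) × 30 + 18 = 41238.
Minute boundaries passed: 22; those not divisible by 10: 22 − 2 = 20; dropped labels = 2 × 20 = 40.
Actual frame index = 41238 − 40 = 41198.

41198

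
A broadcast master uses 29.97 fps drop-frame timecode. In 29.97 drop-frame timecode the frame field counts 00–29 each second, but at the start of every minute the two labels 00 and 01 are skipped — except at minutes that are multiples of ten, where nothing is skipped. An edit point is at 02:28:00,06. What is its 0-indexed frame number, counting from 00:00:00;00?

266138

As if non-drop at 30 labels/s: (2 × 3600 + 28 × 60 + 0) × 30 + 6 = 266406.
Minute boundaries passed: 148; those not divisible by 10: 148 − 14 = 134; dropped labels = 2 × 134 = 268.
Actual frame index = 266406 − 268 = 266138.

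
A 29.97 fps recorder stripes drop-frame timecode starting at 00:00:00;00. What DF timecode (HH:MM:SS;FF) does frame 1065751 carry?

Each 10-minute DF block holds 10 × 60 × 30 − 9 × 2 = 17982 frames. 1065751 ÷ 17982 → 59 full blocks, remainder 4813.
Within the partial block the first minute is 1800 frames and each further minute 1798, so 2 further minute boundaries passed. Total skipped labels = 18 × 59 + 2 × 2 = 1066.
Non-drop label index = 1065751 + 1066 = 1066817; at 30 labels/s that is 09:52:40:17, i.e. DF 09:52:40;17.

09:52:40;17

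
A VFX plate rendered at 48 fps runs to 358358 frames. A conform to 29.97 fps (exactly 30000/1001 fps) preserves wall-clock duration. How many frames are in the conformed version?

Target frames = source frames × (target rate / source rate) = 358358 × (30000/1001)/(48) = 358358 × 625/1001 = 223750.

223750 frames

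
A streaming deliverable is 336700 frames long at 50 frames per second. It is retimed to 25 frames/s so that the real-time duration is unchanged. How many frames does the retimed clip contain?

168350 frames

Target frames = source frames × (target rate / source rate) = 336700 × (25)/(50) = 336700 × 1/2 = 168350.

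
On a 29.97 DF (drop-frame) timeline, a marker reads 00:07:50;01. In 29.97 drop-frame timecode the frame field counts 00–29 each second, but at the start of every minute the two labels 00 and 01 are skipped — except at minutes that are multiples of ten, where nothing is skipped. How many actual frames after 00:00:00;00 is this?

14087

Complete 10-minute blocks: 0, each 17982 frames → 0.
Remaining 7 whole minutes in the current block: 1800 + 6 × 1798 = 12588 frames.
Within the current minute: 50 × 30 + 1 − 2 = 1499 (labels ;00/;01 skipped at this minute). Total = 0 + 12588 + 1499 = 14087.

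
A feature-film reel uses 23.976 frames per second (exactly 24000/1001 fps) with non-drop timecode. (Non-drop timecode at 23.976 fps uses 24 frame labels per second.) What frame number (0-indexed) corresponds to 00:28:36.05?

Total seconds to the label: (0 × 3600 + 28 × 60 + 36) = 1716.
Frame index = 1716 × 24 + 5 = 41189.

41189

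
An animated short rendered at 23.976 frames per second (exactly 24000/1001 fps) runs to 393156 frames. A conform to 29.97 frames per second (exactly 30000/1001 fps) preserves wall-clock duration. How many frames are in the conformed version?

491445 frames

Target frames = source frames × (target rate / source rate) = 393156 × (30000/1001)/(24000/1001) = 393156 × 5/4 = 491445.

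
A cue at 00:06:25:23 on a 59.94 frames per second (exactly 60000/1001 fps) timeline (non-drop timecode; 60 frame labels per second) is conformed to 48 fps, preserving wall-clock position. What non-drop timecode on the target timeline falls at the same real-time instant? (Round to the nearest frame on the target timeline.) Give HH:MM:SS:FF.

00:06:25:37

Source frame index: (0×3600 + 6×60 + 25) × 60 + 23 = 23123.
Real time: 23123 / (60000/1001) = 23146123/60000 s.
Target frame: (23146123/60000) × (48) = 23146123/1250 ≈ 18516.898 → 18517.
At 48 labels/s: frame 18517 → 00:06:25:37.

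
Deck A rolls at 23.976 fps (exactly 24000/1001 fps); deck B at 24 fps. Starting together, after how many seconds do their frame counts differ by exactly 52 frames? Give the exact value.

13013/6 seconds

The gap grows by |24 − 24000/1001| = 24/1001 frames per second.
Time for a 52-frame gap: 52 ÷ (24/1001) = 13013/6 s.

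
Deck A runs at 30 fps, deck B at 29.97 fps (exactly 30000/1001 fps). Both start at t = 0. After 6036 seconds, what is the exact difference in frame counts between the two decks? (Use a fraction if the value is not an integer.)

A emits 30 × 6036 = 181080 frames; B emits 30000/1001 × 6036 = 181080000/1001.
Difference = 181080/1001 frames (≈ 180.8991); B is behind A.

181080/1001 frames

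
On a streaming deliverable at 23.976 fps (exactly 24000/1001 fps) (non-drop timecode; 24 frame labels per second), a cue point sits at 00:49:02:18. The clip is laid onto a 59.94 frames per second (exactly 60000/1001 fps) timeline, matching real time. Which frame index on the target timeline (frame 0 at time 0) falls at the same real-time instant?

frame 176565

Source frame index: (0×3600 + 49×60 + 2) × 24 + 18 = 70626.
Real time: 70626 / (24000/1001) = 11782771/4000 s.
Target frame: (11782771/4000) × (60000/1001) = 176565.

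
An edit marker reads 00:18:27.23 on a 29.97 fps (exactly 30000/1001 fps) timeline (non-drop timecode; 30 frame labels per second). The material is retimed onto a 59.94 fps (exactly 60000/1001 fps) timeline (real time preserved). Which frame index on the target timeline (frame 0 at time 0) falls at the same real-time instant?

frame 66466

Source frame index: (0×3600 + 18×60 + 27) × 30 + 23 = 33233.
Real time: 33233 / (30000/1001) = 33266233/30000 s.
Target frame: (33266233/30000) × (60000/1001) = 66466.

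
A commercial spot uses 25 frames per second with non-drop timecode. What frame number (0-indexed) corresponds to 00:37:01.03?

Total seconds to the label: (0 × 3600 + 37 × 60 + 1) = 2221.
Frame index = 2221 × 25 + 3 = 55528.

frame 55528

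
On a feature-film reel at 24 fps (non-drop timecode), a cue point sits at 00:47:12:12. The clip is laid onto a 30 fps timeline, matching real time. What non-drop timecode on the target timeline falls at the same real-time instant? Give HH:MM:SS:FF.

00:47:12:15

Source frame index: (0×3600 + 47×60 + 12) × 24 + 12 = 67980.
Real time: 67980 / (24) = 5665/2 s.
Target frame: (5665/2) × (30) = 84975.
At 30 labels/s: frame 84975 → 00:47:12:15.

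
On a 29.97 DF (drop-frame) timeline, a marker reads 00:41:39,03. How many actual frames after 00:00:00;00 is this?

74899

Complete 10-minute blocks: 4, each 17982 frames → 71928.
Remaining 1 whole minute in the current block: 1800 + 0 × 1798 = 1800 frames.
Within the current minute: 39 × 30 + 3 − 2 = 1171 (labels ;00/;01 skipped at this minute). Total = 71928 + 1800 + 1171 = 74899.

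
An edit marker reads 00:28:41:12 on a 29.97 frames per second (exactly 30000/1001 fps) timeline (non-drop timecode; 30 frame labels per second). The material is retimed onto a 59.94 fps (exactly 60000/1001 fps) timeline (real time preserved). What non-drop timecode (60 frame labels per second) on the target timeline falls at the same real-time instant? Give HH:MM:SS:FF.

Source frame index: (0×3600 + 28×60 + 41) × 30 + 12 = 51642.
Real time: 51642 / (30000/1001) = 8615607/5000 s.
Target frame: (8615607/5000) × (60000/1001) = 103284.
At 60 labels/s: frame 103284 → 00:28:41:24.

00:28:41:24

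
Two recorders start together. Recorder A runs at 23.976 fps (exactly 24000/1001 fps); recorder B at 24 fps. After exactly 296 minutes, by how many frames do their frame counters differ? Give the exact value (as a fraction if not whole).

296 min = 17760 s.
A emits 24000/1001 × 17760 = 426240000/1001 frames; B emits 24 × 17760 = 426240.
Difference = 426240/1001 frames (≈ 425.8142); B is ahead of A.

426240/1001 frames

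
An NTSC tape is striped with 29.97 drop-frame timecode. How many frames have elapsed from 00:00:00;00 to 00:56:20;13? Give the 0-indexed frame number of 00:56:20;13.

101311

Complete 10-minute blocks: 5, each 17982 frames → 89910.
Remaining 6 whole minutes in the current block: 1800 + 5 × 1798 = 10790 frames.
Within the current minute: 20 × 30 + 13 − 2 = 611 (labels ;00/;01 skipped at this minute). Total = 89910 + 10790 + 611 = 101311.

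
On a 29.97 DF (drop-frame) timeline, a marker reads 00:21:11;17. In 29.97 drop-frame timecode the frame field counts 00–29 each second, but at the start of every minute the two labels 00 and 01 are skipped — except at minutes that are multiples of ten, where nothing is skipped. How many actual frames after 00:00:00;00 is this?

38109

As if non-drop at 30 labels/s: (0 × 3600 + 21 × 60 + 11) × 30 + 17 = 38147.
Minute boundaries passed: 21; those not divisible by 10: 21 − 2 = 19; dropped labels = 2 × 19 = 38.
Actual frame index = 38147 − 38 = 38109.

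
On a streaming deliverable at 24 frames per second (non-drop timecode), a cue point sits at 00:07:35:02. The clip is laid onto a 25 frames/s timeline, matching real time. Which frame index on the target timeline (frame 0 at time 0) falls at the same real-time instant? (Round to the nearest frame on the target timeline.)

Source frame index: (0×3600 + 7×60 + 35) × 24 + 2 = 10922.
Real time: 10922 / (24) = 5461/12 s.
Target frame: (5461/12) × (25) = 136525/12 ≈ 11377.083 → 11377.

frame 11377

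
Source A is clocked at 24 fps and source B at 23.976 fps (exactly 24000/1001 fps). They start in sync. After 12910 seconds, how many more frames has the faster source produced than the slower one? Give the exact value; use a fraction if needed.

309840/1001 frames

A emits 24 × 12910 = 309840 frames; B emits 24000/1001 × 12910 = 309840000/1001.
Difference = 309840/1001 frames (≈ 309.5305); B is behind A.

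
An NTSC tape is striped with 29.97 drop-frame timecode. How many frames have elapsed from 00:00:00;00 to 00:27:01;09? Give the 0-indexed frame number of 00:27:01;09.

Complete 10-minute blocks: 2, each 17982 frames → 35964.
Remaining 7 whole minutes in the current block: 1800 + 6 × 1798 = 12588 frames.
Within the current minute: 1 × 30 + 9 − 2 = 37 (labels ;00/;01 skipped at this minute). Total = 35964 + 12588 + 37 = 48589.

48589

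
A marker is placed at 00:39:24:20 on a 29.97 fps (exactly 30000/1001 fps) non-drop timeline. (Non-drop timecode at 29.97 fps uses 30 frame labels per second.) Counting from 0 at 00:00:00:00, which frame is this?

70940

Total seconds to the label: (0 × 3600 + 39 × 60 + 24) = 2364.
Frame index = 2364 × 30 + 20 = 70940.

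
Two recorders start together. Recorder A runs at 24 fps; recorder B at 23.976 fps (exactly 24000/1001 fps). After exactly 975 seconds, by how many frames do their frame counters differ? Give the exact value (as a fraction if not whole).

A emits 24 × 975 = 23400 frames; B emits 24000/1001 × 975 = 1800000/77.
Difference = 1800/77 frames (≈ 23.3766); B is behind A.

1800/77 frames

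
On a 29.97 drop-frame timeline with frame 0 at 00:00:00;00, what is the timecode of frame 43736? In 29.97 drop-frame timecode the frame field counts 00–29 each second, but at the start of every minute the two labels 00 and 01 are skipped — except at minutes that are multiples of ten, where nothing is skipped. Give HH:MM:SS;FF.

00:24:19;10

Ten DF minutes hold 17982 frames, so frame 43736 lies in block 2 (frames 35964–53945) with 7772 frames into that block.
The block's first minute is 1800 frames and the rest 1798 each; 7772 frames reaches minute 4, so 2 × 18 + 4 × 2 = 44 labels have been skipped so far.
Adding those back, label number 43736 + 44 = 43780 at 30 labels/s is 1459 s + 10 f = 0 h 24 min 19 s frame 10, i.e. 00:24:19;10.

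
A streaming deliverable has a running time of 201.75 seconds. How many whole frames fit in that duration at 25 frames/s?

5043 frames

Frames = 201.75 × 25 = 20175/4 ≈ 5043.7500.
Complete frames: 5043.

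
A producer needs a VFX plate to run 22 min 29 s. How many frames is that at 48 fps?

64752 frames

22 min 29 s = 1349 s.
Frames = 1349 × 48 = 64752.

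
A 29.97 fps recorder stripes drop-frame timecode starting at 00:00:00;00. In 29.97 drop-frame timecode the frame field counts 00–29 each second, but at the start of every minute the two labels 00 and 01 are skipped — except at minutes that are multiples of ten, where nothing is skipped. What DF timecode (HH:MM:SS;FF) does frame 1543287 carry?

Each 10-minute DF block holds 10 × 60 × 30 − 9 × 2 = 17982 frames. 1543287 ÷ 17982 → 85 full blocks, remainder 14817.
Within the partial block the first minute is 1800 frames and each further minute 1798, so 8 further minute boundaries passed. Total skipped labels = 18 × 85 + 2 × 8 = 1546.
Non-drop label index = 1543287 + 1546 = 1544833; at 30 labels/s that is 14:18:14:13, i.e. DF 14:18:14;13.

14:18:14;13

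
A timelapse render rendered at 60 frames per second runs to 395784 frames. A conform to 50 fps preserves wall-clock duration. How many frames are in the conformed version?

329820 frames

Target frames = source frames × (target rate / source rate) = 395784 × (50)/(60) = 395784 × 5/6 = 329820.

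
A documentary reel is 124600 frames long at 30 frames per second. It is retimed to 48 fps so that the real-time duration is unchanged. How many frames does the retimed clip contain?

Target frames = source frames × (target rate / source rate) = 124600 × (48)/(30) = 124600 × 8/5 = 199360.

199360 frames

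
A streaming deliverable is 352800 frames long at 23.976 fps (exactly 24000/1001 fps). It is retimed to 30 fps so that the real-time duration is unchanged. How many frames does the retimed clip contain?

441441 frames

Target frames = source frames × (target rate / source rate) = 352800 × (30)/(24000/1001) = 352800 × 1001/800 = 441441.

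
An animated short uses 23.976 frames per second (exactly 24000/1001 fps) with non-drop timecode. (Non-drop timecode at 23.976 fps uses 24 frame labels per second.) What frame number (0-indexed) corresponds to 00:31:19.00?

frame 45096

Total seconds to the label: (0 × 3600 + 31 × 60 + 19) = 1879.
Frame index = 1879 × 24 + 0 = 45096.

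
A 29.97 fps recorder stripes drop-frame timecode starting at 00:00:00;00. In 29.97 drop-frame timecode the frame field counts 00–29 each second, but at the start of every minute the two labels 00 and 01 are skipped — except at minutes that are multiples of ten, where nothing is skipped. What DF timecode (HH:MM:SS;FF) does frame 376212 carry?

03:29:13;00

Ten DF minutes hold 17982 frames, so frame 376212 lies in block 20 (frames 359640–377621) with 16572 frames into that block.
The block's first minute is 1800 frames and the rest 1798 each; 16572 frames reaches minute 9, so 20 × 18 + 9 × 2 = 378 labels have been skipped so far.
Adding those back, label number 376212 + 378 = 376590 at 30 labels/s is 12553 s + 0 f = 3 h 29 min 13 s frame 0, i.e. 03:29:13;00.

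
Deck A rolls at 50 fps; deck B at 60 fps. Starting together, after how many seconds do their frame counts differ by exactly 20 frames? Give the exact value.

2 seconds

The gap grows by |60 − 50| = 10 frames per second.
Time for a 20-frame gap: 20 ÷ (10) = 2 s.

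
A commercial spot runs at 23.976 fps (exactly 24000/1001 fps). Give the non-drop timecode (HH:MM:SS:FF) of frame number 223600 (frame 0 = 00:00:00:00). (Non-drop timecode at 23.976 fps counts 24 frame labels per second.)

223600 ÷ 24 = 9316 full seconds, remainder 16 frames.
9316 s = 2 h 35 min 16 s.
Timecode: 02:35:16:16.

02:35:16:16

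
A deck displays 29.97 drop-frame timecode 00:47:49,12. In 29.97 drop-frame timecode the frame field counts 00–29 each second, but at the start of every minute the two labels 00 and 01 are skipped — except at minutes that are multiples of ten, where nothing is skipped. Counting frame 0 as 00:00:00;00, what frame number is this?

Complete 10-minute blocks: 4, each 17982 frames → 71928.
Remaining 7 whole minutes in the current block: 1800 + 6 × 1798 = 12588 frames.
Within the current minute: 49 × 30 + 12 − 2 = 1480 (labels ;00/;01 skipped at this minute). Total = 71928 + 12588 + 1480 = 85996.

85996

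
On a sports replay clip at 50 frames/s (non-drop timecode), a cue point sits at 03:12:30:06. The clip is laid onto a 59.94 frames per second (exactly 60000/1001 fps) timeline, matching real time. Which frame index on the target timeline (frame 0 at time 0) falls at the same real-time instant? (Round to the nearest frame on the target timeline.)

Source frame index: (3×3600 + 12×60 + 30) × 50 + 6 = 577506.
Real time: 577506 / (50) = 288753/25 s.
Target frame: (288753/25) × (60000/1001) = 693007200/1001 ≈ 692314.885 → 692315.

frame 692315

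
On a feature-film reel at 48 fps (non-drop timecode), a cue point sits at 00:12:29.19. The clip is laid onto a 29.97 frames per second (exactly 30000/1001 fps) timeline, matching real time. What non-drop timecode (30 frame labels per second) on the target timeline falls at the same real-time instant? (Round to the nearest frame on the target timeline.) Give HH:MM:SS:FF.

00:12:28:19

Source frame index: (0×3600 + 12×60 + 29) × 48 + 19 = 35971.
Real time: 35971 / (48) = 35971/48 s.
Target frame: (35971/48) × (30000/1001) = 1729375/77 ≈ 22459.416 → 22459.
At 30 labels/s: frame 22459 → 00:12:28:19.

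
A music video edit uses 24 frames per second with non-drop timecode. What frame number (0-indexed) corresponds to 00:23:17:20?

frame 33548

Total seconds to the label: (0 × 3600 + 23 × 60 + 17) = 1397.
Frame index = 1397 × 24 + 20 = 33548.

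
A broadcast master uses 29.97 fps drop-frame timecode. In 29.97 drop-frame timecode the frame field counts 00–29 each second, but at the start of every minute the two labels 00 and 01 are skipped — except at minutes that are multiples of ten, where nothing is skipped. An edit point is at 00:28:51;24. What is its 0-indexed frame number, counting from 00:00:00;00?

Complete 10-minute blocks: 2, each 17982 frames → 35964.
Remaining 8 whole minutes in the current block: 1800 + 7 × 1798 = 14386 frames.
Within the current minute: 51 × 30 + 24 − 2 = 1552 (labels ;00/;01 skipped at this minute). Total = 35964 + 14386 + 1552 = 51902.

51902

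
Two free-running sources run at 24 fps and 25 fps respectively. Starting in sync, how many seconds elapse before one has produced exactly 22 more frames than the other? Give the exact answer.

22 seconds

The gap grows by |25 − 24| = 1 frame per second.
Time for a 22-frame gap: 22 ÷ (1) = 22 s.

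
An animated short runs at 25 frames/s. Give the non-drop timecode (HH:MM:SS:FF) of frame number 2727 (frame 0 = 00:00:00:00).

00:01:49:02

2727 ÷ 25 = 109 full seconds, remainder 2 frames.
109 s = 0 h 1 min 49 s.
Timecode: 00:01:49:02.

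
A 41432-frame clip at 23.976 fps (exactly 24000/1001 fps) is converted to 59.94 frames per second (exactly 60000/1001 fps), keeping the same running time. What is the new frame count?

Target frames = source frames × (target rate / source rate) = 41432 × (60000/1001)/(24000/1001) = 41432 × 5/2 = 103580.

103580 frames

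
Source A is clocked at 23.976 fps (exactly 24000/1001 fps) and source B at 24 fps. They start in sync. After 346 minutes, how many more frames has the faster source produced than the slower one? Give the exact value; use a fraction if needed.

498240/1001 frames

346 min = 20760 s.
A emits 24000/1001 × 20760 = 498240000/1001 frames; B emits 24 × 20760 = 498240.
Difference = 498240/1001 frames (≈ 497.7423); B is ahead of A.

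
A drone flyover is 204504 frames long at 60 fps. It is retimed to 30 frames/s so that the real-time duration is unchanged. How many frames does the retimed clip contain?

Target frames = source frames × (target rate / source rate) = 204504 × (30)/(60) = 204504 × 1/2 = 102252.

102252 frames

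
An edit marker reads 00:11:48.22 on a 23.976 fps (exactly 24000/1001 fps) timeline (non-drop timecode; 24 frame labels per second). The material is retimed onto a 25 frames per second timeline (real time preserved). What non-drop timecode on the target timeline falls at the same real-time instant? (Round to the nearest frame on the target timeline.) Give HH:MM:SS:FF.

00:11:49:16

Source frame index: (0×3600 + 11×60 + 48) × 24 + 22 = 17014.
Real time: 17014 / (24000/1001) = 8515507/12000 s.
Target frame: (8515507/12000) × (25) = 8515507/480 ≈ 17740.640 → 17741.
At 25 labels/s: frame 17741 → 00:11:49:16.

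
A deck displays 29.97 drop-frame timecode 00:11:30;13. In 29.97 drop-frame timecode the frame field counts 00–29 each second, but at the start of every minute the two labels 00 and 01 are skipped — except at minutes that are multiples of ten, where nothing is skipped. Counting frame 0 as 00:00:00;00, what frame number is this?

20693

Complete 10-minute blocks: 1, each 17982 frames → 17982.
Remaining 1 whole minute in the current block: 1800 + 0 × 1798 = 1800 frames.
Within the current minute: 30 × 30 + 13 − 2 = 911 (labels ;00/;01 skipped at this minute). Total = 17982 + 1800 + 911 = 20693.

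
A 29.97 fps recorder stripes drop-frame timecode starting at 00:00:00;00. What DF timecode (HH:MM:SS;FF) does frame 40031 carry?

Ten DF minutes hold 17982 frames, so frame 40031 lies in block 2 (frames 35964–53945) with 4067 frames into that block.
The block's first minute is 1800 frames and the rest 1798 each; 4067 frames reaches minute 2, so 2 × 18 + 2 × 2 = 40 labels have been skipped so far.
Adding those back, label number 40031 + 40 = 40071 at 30 labels/s is 1335 s + 21 f = 0 h 22 min 15 s frame 21, i.e. 00:22:15;21.

00:22:15;21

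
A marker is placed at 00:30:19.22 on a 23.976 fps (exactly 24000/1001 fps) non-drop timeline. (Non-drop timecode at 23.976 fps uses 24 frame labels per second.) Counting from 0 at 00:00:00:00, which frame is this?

frame 43678

Total seconds to the label: (0 × 3600 + 30 × 60 + 19) = 1819.
Frame index = 1819 × 24 + 22 = 43678.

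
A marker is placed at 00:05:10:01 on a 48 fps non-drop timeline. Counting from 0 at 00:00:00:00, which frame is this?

Total seconds to the label: (0 × 3600 + 5 × 60 + 10) = 310.
Frame index = 310 × 48 + 1 = 14881.

frame 14881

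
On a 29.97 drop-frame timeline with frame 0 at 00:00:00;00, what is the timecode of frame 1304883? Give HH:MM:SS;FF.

Each 10-minute DF block holds 10 × 60 × 30 − 9 × 2 = 17982 frames. 1304883 ÷ 17982 → 72 full blocks, remainder 10179.
Within the partial block the first minute is 1800 frames and each further minute 1798, so 5 further minute boundaries passed. Total skipped labels = 18 × 72 + 2 × 5 = 1306.
Non-drop label index = 1304883 + 1306 = 1306189; at 30 labels/s that is 12:05:39:19, i.e. DF 12:05:39;19.

12:05:39;19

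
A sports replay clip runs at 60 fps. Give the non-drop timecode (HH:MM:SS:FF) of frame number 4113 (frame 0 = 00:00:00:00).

4113 ÷ 60 = 68 full seconds, remainder 33 frames.
68 s = 0 h 1 min 8 s.
Timecode: 00:01:08:33.

00:01:08:33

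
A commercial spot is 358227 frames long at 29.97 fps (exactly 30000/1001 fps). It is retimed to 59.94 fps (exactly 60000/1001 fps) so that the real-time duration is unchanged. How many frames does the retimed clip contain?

716454 frames

Target frames = source frames × (target rate / source rate) = 358227 × (60000/1001)/(30000/1001) = 358227 × 2 = 716454.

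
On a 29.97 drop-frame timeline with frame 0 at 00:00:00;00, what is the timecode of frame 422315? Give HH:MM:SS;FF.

Each 10-minute DF block holds 10 × 60 × 30 − 9 × 2 = 17982 frames. 422315 ÷ 17982 → 23 full blocks, remainder 8729.
Within the partial block the first minute is 1800 frames and each further minute 1798, so 4 further minute boundaries passed. Total skipped labels = 18 × 23 + 2 × 4 = 422.
Non-drop label index = 422315 + 422 = 422737; at 30 labels/s that is 03:54:51:07, i.e. DF 03:54:51;07.

03:54:51;07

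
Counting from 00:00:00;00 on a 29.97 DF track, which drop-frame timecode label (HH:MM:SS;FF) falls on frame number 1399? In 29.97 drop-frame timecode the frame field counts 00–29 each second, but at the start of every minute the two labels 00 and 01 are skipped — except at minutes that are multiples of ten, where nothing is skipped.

00:00:46;19

Each 10-minute DF block holds 10 × 60 × 30 − 9 × 2 = 17982 frames. 1399 ÷ 17982 → 0 full blocks, remainder 1399.
Within the partial block the first minute is 1800 frames and each further minute 1798, so 0 further minute boundaries passed. Total skipped labels = 18 × 0 + 2 × 0 = 0.
Non-drop label index = 1399 + 0 = 1399; at 30 labels/s that is 00:00:46:19, i.e. DF 00:00:46;19.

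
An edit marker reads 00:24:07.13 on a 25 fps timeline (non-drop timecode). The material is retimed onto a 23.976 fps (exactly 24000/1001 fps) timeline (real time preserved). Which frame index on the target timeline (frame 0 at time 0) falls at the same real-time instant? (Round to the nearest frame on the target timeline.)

frame 34706

Source frame index: (0×3600 + 24×60 + 7) × 25 + 13 = 36188.
Real time: 36188 / (25) = 36188/25 s.
Target frame: (36188/25) × (24000/1001) = 34740480/1001 ≈ 34705.774 → 34706.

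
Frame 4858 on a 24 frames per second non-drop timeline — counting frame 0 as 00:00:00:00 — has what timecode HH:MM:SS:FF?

4858 ÷ 24 = 202 full seconds, remainder 10 frames.
202 s = 0 h 3 min 22 s.
Timecode: 00:03:22:10.

00:03:22:10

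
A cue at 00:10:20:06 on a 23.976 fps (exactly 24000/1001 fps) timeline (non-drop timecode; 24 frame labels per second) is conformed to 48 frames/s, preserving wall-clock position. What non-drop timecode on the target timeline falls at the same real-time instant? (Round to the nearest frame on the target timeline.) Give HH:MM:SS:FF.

00:10:20:42

Source frame index: (0×3600 + 10×60 + 20) × 24 + 6 = 14886.
Real time: 14886 / (24000/1001) = 2483481/4000 s.
Target frame: (2483481/4000) × (48) = 7450443/250 ≈ 29801.772 → 29802.
At 48 labels/s: frame 29802 → 00:10:20:42.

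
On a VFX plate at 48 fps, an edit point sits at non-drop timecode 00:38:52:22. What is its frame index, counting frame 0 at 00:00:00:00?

frame 111958

Total seconds to the label: (0 × 3600 + 38 × 60 + 52) = 2332.
Frame index = 2332 × 48 + 22 = 111958.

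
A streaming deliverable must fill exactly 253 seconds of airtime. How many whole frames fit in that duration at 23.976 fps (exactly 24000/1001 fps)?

6065 frames

Frames = 253 × 24000/1001 = 552000/91 ≈ 6065.9341.
Complete frames: 6065.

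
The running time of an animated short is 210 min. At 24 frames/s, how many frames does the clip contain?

302400 frames

210 min = 12600 s.
Frames = 12600 × 24 = 302400.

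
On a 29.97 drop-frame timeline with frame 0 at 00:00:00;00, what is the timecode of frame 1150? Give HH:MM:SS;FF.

00:00:38;10

Each 10-minute DF block holds 10 × 60 × 30 − 9 × 2 = 17982 frames. 1150 ÷ 17982 → 0 full blocks, remainder 1150.
Within the partial block the first minute is 1800 frames and each further minute 1798, so 0 further minute boundaries passed. Total skipped labels = 18 × 0 + 2 × 0 = 0.
Non-drop label index = 1150 + 0 = 1150; at 30 labels/s that is 00:00:38:10, i.e. DF 00:00:38;10.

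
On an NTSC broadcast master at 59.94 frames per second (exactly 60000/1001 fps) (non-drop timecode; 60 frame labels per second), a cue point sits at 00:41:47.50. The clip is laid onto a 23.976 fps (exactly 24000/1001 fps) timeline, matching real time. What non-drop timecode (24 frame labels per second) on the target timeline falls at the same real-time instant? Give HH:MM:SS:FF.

Source frame index: (0×3600 + 41×60 + 47) × 60 + 50 = 150470.
Real time: 150470 / (60000/1001) = 15062047/6000 s.
Target frame: (15062047/6000) × (24000/1001) = 60188.
At 24 labels/s: frame 60188 → 00:41:47:20.

00:41:47:20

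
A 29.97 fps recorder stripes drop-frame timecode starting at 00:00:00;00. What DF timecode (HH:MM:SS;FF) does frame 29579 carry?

Ten DF minutes hold 17982 frames, so frame 29579 lies in block 1 (frames 17982–35963) with 11597 frames into that block.
The block's first minute is 1800 frames and the rest 1798 each; 11597 frames reaches minute 6, so 1 × 18 + 6 × 2 = 30 labels have been skipped so far.
Adding those back, label number 29579 + 30 = 29609 at 30 labels/s is 986 s + 29 f = 0 h 16 min 26 s frame 29, i.e. 00:16:26;29.

00:16:26;29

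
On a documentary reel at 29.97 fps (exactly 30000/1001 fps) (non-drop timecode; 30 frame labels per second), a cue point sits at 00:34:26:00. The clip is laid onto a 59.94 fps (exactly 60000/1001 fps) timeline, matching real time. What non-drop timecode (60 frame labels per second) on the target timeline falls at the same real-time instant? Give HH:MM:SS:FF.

Source frame index: (0×3600 + 34×60 + 26) × 30 + 0 = 61980.
Real time: 61980 / (30000/1001) = 1034033/500 s.
Target frame: (1034033/500) × (60000/1001) = 123960.
At 60 labels/s: frame 123960 → 00:34:26:00.

00:34:26:00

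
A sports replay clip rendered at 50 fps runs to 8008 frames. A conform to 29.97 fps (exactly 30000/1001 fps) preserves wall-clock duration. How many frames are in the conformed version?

4800 frames

Target frames = source frames × (target rate / source rate) = 8008 × (30000/1001)/(50) = 8008 × 600/1001 = 4800.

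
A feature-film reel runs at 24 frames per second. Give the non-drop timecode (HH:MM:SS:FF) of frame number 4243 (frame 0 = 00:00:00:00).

4243 ÷ 24 = 176 full seconds, remainder 19 frames.
176 s = 0 h 2 min 56 s.
Timecode: 00:02:56:19.

00:02:56:19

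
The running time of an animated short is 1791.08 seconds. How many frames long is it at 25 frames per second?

44777 frames

Frames = 1791.08 × 25 = 44777.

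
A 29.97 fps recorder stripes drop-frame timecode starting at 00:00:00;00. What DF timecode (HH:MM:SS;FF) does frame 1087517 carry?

Ten DF minutes hold 17982 frames, so frame 1087517 lies in block 60 (frames 1078920–1096901) with 8597 frames into that block.
The block's first minute is 1800 frames and the rest 1798 each; 8597 frames reaches minute 4, so 60 × 18 + 4 × 2 = 1088 labels have been skipped so far.
Adding those back, label number 1087517 + 1088 = 1088605 at 30 labels/s is 36286 s + 25 f = 10 h 4 min 46 s frame 25, i.e. 10:04:46;25.

10:04:46;25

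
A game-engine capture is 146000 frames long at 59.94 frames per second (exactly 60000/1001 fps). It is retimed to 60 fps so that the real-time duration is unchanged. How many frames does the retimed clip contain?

146146 frames

Target frames = source frames × (target rate / source rate) = 146000 × (60)/(60000/1001) = 146000 × 1001/1000 = 146146.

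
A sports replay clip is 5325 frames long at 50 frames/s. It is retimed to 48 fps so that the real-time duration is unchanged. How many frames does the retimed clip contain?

5112 frames

Target frames = source frames × (target rate / source rate) = 5325 × (48)/(50) = 5325 × 24/25 = 5112.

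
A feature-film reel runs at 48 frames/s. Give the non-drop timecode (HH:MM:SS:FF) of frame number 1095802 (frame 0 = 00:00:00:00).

1095802 ÷ 48 = 22829 full seconds, remainder 10 frames.
22829 s = 6 h 20 min 29 s.
Timecode: 06:20:29:10.

06:20:29:10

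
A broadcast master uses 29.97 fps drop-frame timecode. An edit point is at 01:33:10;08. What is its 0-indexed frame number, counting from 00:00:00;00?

167540

As if non-drop at 30 labels/s: (1 × 3600 + 33 × 60 + 10) × 30 + 8 = 167708.
Minute boundaries passed: 93; those not divisible by 10: 93 − 9 = 84; dropped labels = 2 × 84 = 168.
Actual frame index = 167708 − 168 = 167540.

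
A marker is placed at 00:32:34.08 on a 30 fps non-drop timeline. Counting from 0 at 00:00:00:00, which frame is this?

Total seconds to the label: (0 × 3600 + 32 × 60 + 34) = 1954.
Frame index = 1954 × 30 + 8 = 58628.

frame 58628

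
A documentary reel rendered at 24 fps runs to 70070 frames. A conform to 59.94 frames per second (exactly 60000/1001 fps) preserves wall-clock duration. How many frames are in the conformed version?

Target frames = source frames × (target rate / source rate) = 70070 × (60000/1001)/(24) = 70070 × 2500/1001 = 175000.

175000 frames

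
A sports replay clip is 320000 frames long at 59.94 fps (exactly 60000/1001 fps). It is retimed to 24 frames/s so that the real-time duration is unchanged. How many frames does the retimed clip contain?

Target frames = source frames × (target rate / source rate) = 320000 × (24)/(60000/1001) = 320000 × 1001/2500 = 128128.

128128 frames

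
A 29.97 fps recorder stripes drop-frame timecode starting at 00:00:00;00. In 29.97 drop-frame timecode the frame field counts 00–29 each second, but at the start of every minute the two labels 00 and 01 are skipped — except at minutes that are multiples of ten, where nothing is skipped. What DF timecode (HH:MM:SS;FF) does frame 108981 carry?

01:00:36;09

Ten DF minutes hold 17982 frames, so frame 108981 lies in block 6 (frames 107892–125873) with 1089 frames into that block.
The block's first minute is 1800 frames and the rest 1798 each; 1089 frames reaches minute 0, so 6 × 18 + 0 × 2 = 108 labels have been skipped so far.
Adding those back, label number 108981 + 108 = 109089 at 30 labels/s is 3636 s + 9 f = 1 h 0 min 36 s frame 9, i.e. 01:00:36;09.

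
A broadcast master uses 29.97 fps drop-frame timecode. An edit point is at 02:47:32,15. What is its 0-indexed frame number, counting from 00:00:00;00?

As if non-drop at 30 labels/s: (2 × 3600 + 47 × 60 + 32) × 30 + 15 = 301575.
Minute boundaries passed: 167; those not divisible by 10: 167 − 16 = 151; dropped labels = 2 × 151 = 302.
Actual frame index = 301575 − 302 = 301273.

301273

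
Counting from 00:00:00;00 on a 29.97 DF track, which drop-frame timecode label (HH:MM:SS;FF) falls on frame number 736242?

06:49:26;00

Each 10-minute DF block holds 10 × 60 × 30 − 9 × 2 = 17982 frames. 736242 ÷ 17982 → 40 full blocks, remainder 16962.
Within the partial block the first minute is 1800 frames and each further minute 1798, so 9 further minute boundaries passed. Total skipped labels = 18 × 40 + 2 × 9 = 738.
Non-drop label index = 736242 + 738 = 736980; at 30 labels/s that is 06:49:26:00, i.e. DF 06:49:26;00.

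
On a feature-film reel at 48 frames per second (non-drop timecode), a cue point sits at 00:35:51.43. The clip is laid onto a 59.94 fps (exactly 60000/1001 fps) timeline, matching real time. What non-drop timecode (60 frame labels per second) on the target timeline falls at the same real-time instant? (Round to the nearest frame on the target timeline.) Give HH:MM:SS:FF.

00:35:49:45

Source frame index: (0×3600 + 35×60 + 51) × 48 + 43 = 103291.
Real time: 103291 / (48) = 103291/48 s.
Target frame: (103291/48) × (60000/1001) = 129113750/1001 ≈ 128984.765 → 128985.
At 60 labels/s: frame 128985 → 00:35:49:45.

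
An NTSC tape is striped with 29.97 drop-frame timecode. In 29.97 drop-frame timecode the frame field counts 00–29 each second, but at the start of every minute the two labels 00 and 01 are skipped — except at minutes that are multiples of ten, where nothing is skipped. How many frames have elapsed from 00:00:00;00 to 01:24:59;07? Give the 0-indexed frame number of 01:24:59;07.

As if non-drop at 30 labels/s: (1 × 3600 + 24 × 60 + 59) × 30 + 7 = 152977.
Minute boundaries passed: 84; those not divisible by 10: 84 − 8 = 76; dropped labels = 2 × 76 = 152.
Actual frame index = 152977 − 152 = 152825.

152825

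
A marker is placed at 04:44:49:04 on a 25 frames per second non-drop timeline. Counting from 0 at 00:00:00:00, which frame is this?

Total seconds to the label: (4 × 3600 + 44 × 60 + 49) = 17089.
Frame index = 17089 × 25 + 4 = 427229.

frame 427229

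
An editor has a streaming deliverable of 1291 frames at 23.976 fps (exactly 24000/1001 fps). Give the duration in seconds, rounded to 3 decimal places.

Running time = 1291 × 1001/24000 = 1292291/24000 s ≈ 53.845 s.

53.845 seconds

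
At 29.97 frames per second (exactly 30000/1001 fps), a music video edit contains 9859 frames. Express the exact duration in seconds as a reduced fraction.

9868859/30000 seconds

Running time = 9859 ÷ (30000/1001) = 9859 × 1001/30000 = 9868859/30000 s.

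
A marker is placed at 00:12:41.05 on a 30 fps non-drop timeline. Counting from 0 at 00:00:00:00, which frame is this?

Total seconds to the label: (0 × 3600 + 12 × 60 + 41) = 761.
Frame index = 761 × 30 + 5 = 22835.

22835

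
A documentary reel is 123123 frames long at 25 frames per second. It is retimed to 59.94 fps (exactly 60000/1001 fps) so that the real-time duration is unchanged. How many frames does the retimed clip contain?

295200 frames

Target frames = source frames × (target rate / source rate) = 123123 × (60000/1001)/(25) = 123123 × 2400/1001 = 295200.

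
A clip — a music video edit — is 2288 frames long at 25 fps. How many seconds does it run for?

Running time = 2288 / (25) = 91.52 s.

91.52 seconds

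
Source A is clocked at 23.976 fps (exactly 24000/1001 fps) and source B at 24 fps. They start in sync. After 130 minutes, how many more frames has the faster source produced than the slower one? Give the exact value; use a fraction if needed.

14400/77 frames

130 min = 7800 s.
A emits 24000/1001 × 7800 = 14400000/77 frames; B emits 24 × 7800 = 187200.
Difference = 14400/77 frames (≈ 187.0130); B is ahead of A.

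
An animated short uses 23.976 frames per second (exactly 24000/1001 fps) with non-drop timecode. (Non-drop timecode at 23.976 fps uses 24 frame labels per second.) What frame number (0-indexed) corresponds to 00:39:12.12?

Total seconds to the label: (0 × 3600 + 39 × 60 + 12) = 2352.
Frame index = 2352 × 24 + 12 = 56460.

frame 56460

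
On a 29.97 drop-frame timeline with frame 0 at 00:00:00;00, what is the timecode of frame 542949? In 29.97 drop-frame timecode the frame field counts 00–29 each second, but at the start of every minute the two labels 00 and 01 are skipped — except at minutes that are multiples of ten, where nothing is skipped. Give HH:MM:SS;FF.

Each 10-minute DF block holds 10 × 60 × 30 − 9 × 2 = 17982 frames. 542949 ÷ 17982 → 30 full blocks, remainder 3489.
Within the partial block the first minute is 1800 frames and each further minute 1798, so 1 further minute boundary passed. Total skipped labels = 18 × 30 + 2 × 1 = 542.
Non-drop label index = 542949 + 542 = 543491; at 30 labels/s that is 05:01:56:11, i.e. DF 05:01:56;11.

05:01:56;11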